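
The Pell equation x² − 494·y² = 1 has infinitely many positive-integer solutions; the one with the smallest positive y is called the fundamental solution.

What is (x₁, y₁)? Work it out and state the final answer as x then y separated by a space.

[22; 4,2,2,1,2,1,2,2,4,44] for √494; ℓ=10 ⇒ convergent index 9
i=0: a=22 ⇒ p=22, q=1
…
i=2: a=2 ⇒ p=200, q=9
i=3: a=2 ⇒ p=489, q=22
i=4: a=1 ⇒ p=689, q=31
i=5: a=2 ⇒ p=1867, q=84
i=6: a=1 ⇒ p=2556, q=115
i=7: a=2 ⇒ p=6979, q=314
i=8: a=2 ⇒ p=16514, q=743
i=9: a=4 ⇒ p=73035, q=3286
fundamental: x₁=73035, y₁=3286  (since 5334111225 − 494·10797796 = 1)

73035 3286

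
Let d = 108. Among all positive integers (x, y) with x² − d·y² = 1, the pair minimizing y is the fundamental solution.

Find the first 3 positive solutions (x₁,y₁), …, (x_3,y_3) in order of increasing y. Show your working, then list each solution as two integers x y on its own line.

1351 130
3650401 351260
9863382151 949104390

d=108: √d = [10; 2,1,1,4,1,1,2,20] (ℓ=8, even), read p_7/q_7
k=0  a_k=10  p_k/q_k = 10/1
…
k=3  a_k=1  p_k/q_k = 52/5
…
k=5  a_k=1  p_k/q_k = 291/28
k=6  a_k=1  p_k/q_k = 530/51
k=7  a_k=2  p_k/q_k = 1351/130
→ (1351, 130).  Check: 1351²=1825201, 108·130²=1825200, difference 1.
(x_2, y_2) = (1351·1351 + 108·130·130, 1351·130 + 130·1351) = (3650401, 351260)
(x_3, y_3) = (1351·3650401 + 108·130·351260, 1351·351260 + 130·3650401) = (9863382151, 949104390)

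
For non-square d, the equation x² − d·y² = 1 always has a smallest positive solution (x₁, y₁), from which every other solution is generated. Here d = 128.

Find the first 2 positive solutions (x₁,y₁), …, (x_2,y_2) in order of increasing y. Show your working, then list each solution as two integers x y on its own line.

577 51
665857 58854

√128 → a₀=11, period (3,5,3,22); ℓ=4 even so k=3
a_0=11:  p_0=11·1+0=11,  q_0=11·0+1=1
a_1=3:  p_1=3·11+1=34,  q_1=3·1+0=3
a_2=5:  p_2=5·34+11=181,  q_2=5·3+1=16
a_3=3:  p_3=3·181+34=577,  q_3=3·16+3=51
→ (577, 51).  Check: 577²=332929, 128·51²=332928, difference 1.
(577+51√128)^2 = 665857 + 58854√128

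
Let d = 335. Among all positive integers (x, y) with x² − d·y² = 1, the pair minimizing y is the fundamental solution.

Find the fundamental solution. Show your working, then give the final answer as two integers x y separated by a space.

[18; 3,3,3,36] for √335; ℓ=4 ⇒ convergent index 3
step 0: (18, 1)  from 18·(1,0) + (0,1)
…
step 2: (183, 10)  from 3·(55,3) + (18,1)
step 3: (604, 33)  from 3·(183,10) + (55,3)
fundamental: x₁=604, y₁=33  (since 364816 − 335·1089 = 1)

604 33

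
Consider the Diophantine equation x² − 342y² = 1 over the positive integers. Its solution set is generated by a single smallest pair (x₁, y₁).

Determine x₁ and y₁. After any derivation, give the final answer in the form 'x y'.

d=342: √d = [18; 2,36] (ℓ=2, even), read p_1/q_1
a_0=18:  p_0=18·1+0=18,  q_0=18·0+1=1
a_1=2:  p_1=2·18+1=37,  q_1=2·1+0=2
fundamental: x₁=37, y₁=2  (since 1369 − 342·4 = 1)

37 2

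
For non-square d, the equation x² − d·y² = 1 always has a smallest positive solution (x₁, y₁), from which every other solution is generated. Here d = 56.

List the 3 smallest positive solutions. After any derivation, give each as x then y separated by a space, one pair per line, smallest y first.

15 2
449 60
13455 1798

√56 = [7; 2,14, …], period ℓ=2 (even) → k=1
step 0: (7, 1)  from 7·(1,0) + (0,1)
step 1: (15, 2)  from 2·(7,1) + (1,0)
→ (15, 2).  Check: 15²=225, 56·2²=224, difference 1.
n=2: (15,2)∘(15,2) = (15·15+56·2·2, 15·2+2·15) = (449,60)
n=3: (449,60)∘(15,2) = (15·449+56·2·60, 15·60+2·449) = (13455,1798)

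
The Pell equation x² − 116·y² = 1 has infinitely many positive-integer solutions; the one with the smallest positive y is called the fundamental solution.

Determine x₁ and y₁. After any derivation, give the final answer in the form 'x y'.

9801 910

d=116: √d = [10; 1,3,2,1,4,1,2,3,1,20] (ℓ=10, even), read p_9/q_9
i=0: a=10 ⇒ p=10, q=1
i=1: a=1 ⇒ p=11, q=1
i=2: a=3 ⇒ p=43, q=4
i=3: a=2 ⇒ p=97, q=9
i=4: a=1 ⇒ p=140, q=13
i=5: a=4 ⇒ p=657, q=61
i=6: a=1 ⇒ p=797, q=74
…
i=8: a=3 ⇒ p=7550, q=701
i=9: a=1 ⇒ p=9801, q=910
→ (9801, 910).  Check: 9801²=96059601, 116·910²=96059600, difference 1.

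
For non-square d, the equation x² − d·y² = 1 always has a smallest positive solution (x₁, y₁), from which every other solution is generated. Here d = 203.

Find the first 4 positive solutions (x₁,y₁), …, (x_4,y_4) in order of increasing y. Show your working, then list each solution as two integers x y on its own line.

√203 = [14; 4,28, …], period ℓ=2 (even) → k=1
step 0: (14, 1)  from 14·(1,0) + (0,1)
step 1: (57, 4)  from 4·(14,1) + (1,0)
fundamental: x₁=57, y₁=4  (since 3249 − 203·16 = 1)
(x_2, y_2) = (57·57 + 203·4·4, 57·4 + 4·57) = (6497, 456)
(x_3, y_3) = (57·6497 + 203·4·456, 57·456 + 4·6497) = (740601, 51980)
(x_4, y_4) = (57·740601 + 203·4·51980, 57·51980 + 4·740601) = (84422017, 5925264)

57 4
6497 456
740601 51980
84422017 5925264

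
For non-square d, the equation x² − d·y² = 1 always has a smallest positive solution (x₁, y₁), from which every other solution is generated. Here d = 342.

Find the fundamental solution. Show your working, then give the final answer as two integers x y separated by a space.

√342 = [18; 2,36, …], period ℓ=2 (even) → k=1
i=0: a=18 ⇒ p=18, q=1
i=1: a=2 ⇒ p=37, q=2
(x₁, y₁) = (37, 2);  37² − 342·2² = 1 ✓

37 2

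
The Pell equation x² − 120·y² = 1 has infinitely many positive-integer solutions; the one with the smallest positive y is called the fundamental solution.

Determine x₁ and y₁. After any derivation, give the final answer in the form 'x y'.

11 1

[10; 1,20] for √120; ℓ=2 ⇒ convergent index 1
k=0  a_k=10  p_k/q_k = 10/1
k=1  a_k=1  p_k/q_k = 11/1
fundamental: x₁=11, y₁=1  (since 121 − 120·1 = 1)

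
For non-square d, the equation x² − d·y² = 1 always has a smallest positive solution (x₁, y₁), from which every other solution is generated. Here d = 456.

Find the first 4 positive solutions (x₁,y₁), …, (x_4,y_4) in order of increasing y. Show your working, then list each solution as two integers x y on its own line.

√456 = [21; 2,1,4,1,2,42, …], period ℓ=6 (even) → k=5
i=0: a=21 ⇒ p=21, q=1
…
i=4: a=1 ⇒ p=363, q=17
i=5: a=2 ⇒ p=1025, q=48
→ (1025, 48).  Check: 1025²=1050625, 456·48²=1050624, difference 1.
k=2:  x_2 = 1025·1025+456·48·48 = 2101249,  y_2 = 1025·48+48·1025 = 98400
k=3:  x_3 = 1025·2101249+456·48·98400 = 4307559425,  y_3 = 1025·98400+48·2101249 = 201719952
k=4:  x_4 = 1025·4307559425+456·48·201719952 = 8830494720001,  y_4 = 1025·201719952+48·4307559425 = 413525803200

1025 48
2101249 98400
4307559425 201719952
8830494720001 413525803200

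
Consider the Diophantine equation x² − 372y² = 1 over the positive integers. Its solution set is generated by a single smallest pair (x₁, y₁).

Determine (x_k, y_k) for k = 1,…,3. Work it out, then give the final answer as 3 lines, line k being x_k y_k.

d=372: √d = [19; 3,2,12,2,3,38] (ℓ=6, even), read p_5/q_5
i=0: a=19 ⇒ p=19, q=1
…
i=4: a=2 ⇒ p=3491, q=181
i=5: a=3 ⇒ p=12151, q=630
(x₁, y₁) = (12151, 630);  12151² − 372·630² = 1 ✓
n=2: (12151,630)∘(12151,630) = (12151·12151+372·630·630, 12151·630+630·12151) = (295293601,15310260)
n=3: (295293601,15310260)∘(12151,630) = (12151·295293601+372·630·15310260, 12151·15310260+630·295293601) = (7176225079351,372069937890)

12151 630
295293601 15310260
7176225079351 372069937890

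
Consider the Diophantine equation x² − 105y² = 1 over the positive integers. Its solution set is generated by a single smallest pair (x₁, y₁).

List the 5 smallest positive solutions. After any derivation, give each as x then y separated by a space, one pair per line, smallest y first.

41 4
3361 328
275561 26892
22592641 2204816
1852321001 180768020

√105 → a₀=10, period (4,20); ℓ=2 even so k=1
step 0: (10, 1)  from 10·(1,0) + (0,1)
step 1: (41, 4)  from 4·(10,1) + (1,0)
→ (41, 4).  Check: 41²=1681, 105·4²=1680, difference 1.
n=2: (41,4)∘(41,4) = (41·41+105·4·4, 41·4+4·41) = (3361,328)
n=3: (3361,328)∘(41,4) = (41·3361+105·4·328, 41·328+4·3361) = (275561,26892)
n=4: (275561,26892)∘(41,4) = (41·275561+105·4·26892, 41·26892+4·275561) = (22592641,2204816)
n=5: (22592641,2204816)∘(41,4) = (41·22592641+105·4·2204816, 41·2204816+4·22592641) = (1852321001,180768020)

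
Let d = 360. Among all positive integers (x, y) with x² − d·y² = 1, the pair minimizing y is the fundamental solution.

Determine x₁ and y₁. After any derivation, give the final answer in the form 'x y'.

√360 → a₀=18, period (1,36); ℓ=2 even so k=1
step 0: (18, 1)  from 18·(1,0) + (0,1)
step 1: (19, 1)  from 1·(18,1) + (1,0)
(x₁, y₁) = (19, 1);  19² − 360·1² = 1 ✓

19 1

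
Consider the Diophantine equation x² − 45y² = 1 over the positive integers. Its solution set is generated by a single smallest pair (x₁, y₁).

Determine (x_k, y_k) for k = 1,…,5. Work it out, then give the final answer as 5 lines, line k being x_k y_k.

161 24
51841 7728
16692641 2488392
5374978561 801254496
1730726404001 258001459320

√45 → a₀=6, period (1,2,2,2,1,12); ℓ=6 even so k=5
a_0=6:  p_0=6·1+0=6,  q_0=6·0+1=1
a_1=1:  p_1=1·6+1=7,  q_1=1·1+0=1
…
a_4=2:  p_4=2·47+20=114,  q_4=2·7+3=17
a_5=1:  p_5=1·114+47=161,  q_5=1·17+7=24
(x₁, y₁) = (161, 24);  161² − 45·24² = 1 ✓
n=2: (161,24)∘(161,24) = (161·161+45·24·24, 161·24+24·161) = (51841,7728)
n=3: (51841,7728)∘(161,24) = (161·51841+45·24·7728, 161·7728+24·51841) = (16692641,2488392)
n=4: (16692641,2488392)∘(161,24) = (161·16692641+45·24·2488392, 161·2488392+24·16692641) = (5374978561,801254496)
n=5: (5374978561,801254496)∘(161,24) = (161·5374978561+45·24·801254496, 161·801254496+24·5374978561) = (1730726404001,258001459320)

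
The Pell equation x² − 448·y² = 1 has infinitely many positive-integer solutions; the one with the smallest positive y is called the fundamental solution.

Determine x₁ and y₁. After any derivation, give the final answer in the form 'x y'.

√448 = [21; 6,42, …], period ℓ=2 (even) → k=1
a_0=21:  p_0=21·1+0=21,  q_0=21·0+1=1
a_1=6:  p_1=6·21+1=127,  q_1=6·1+0=6
(x₁, y₁) = (127, 6);  127² − 448·6² = 1 ✓

127 6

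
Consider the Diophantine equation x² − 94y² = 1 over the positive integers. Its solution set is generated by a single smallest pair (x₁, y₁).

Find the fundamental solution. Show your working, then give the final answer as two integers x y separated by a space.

√94 → a₀=9, period (1,2,3,1,1,…,2,1,18); ℓ=16 even so k=15
a_0=9:  p_0=9·1+0=9,  q_0=9·0+1=1
a_1=1:  p_1=1·9+1=10,  q_1=1·1+0=1
a_2=2:  p_2=2·10+9=29,  q_2=2·1+1=3
a_3=3:  p_3=3·29+10=97,  q_3=3·3+1=10
a_4=1:  p_4=1·97+29=126,  q_4=1·10+3=13
a_5=1:  p_5=1·126+97=223,  q_5=1·13+10=23
…
a_7=1:  p_7=1·1241+223=1464,  q_7=1·128+23=151
a_8=8:  p_8=8·1464+1241=12953,  q_8=8·151+128=1336
a_9=1:  p_9=1·12953+1464=14417,  q_9=1·1336+151=1487
…
a_11=1:  p_11=1·85038+14417=99455,  q_11=1·8771+1487=10258
a_12=1:  p_12=1·99455+85038=184493,  q_12=1·10258+8771=19029
a_13=3:  p_13=3·184493+99455=652934,  q_13=3·19029+10258=67345
a_14=2:  p_14=2·652934+184493=1490361,  q_14=2·67345+19029=153719
a_15=1:  p_15=1·1490361+652934=2143295,  q_15=1·153719+67345=221064
fundamental: x₁=2143295, y₁=221064  (since 4593713457025 − 94·48869292096 = 1)

2143295 221064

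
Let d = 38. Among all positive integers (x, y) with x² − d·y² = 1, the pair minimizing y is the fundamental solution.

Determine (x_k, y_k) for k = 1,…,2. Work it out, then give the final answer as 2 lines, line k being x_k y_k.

37 6
2737 444

√38 = [6; 6,12, …], period ℓ=2 (even) → k=1
i=0: a=6 ⇒ p=6, q=1
i=1: a=6 ⇒ p=37, q=6
→ (37, 6).  Check: 37²=1369, 38·6²=1368, difference 1.
n=2: (37,6)∘(37,6) = (37·37+38·6·6, 37·6+6·37) = (2737,444)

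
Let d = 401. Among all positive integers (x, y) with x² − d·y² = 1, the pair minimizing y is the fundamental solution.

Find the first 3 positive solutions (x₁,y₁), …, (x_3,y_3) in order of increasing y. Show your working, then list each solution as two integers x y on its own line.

√401 → a₀=20, period (40); ℓ=1 odd so k=1
a_0=20:  p_0=20·1+0=20,  q_0=20·0+1=1
a_1=40:  p_1=40·20+1=801,  q_1=40·1+0=40
fundamental: x₁=801, y₁=40  (since 641601 − 401·1600 = 1)
(801+40√401)^2 = 1283201 + 64080√401
(801+40√401)^3 = 2055687201 + 102656120√401

801 40
1283201 64080
2055687201 102656120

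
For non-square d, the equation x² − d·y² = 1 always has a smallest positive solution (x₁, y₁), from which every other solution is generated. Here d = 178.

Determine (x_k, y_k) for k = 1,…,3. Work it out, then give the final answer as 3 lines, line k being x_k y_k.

1601 120
5126401 384240
16414734401 1230336360

√178 → a₀=13, period (2,1,12,1,2,26); ℓ=6 even so k=5
i=0: a=13 ⇒ p=13, q=1
i=1: a=2 ⇒ p=27, q=2
i=2: a=1 ⇒ p=40, q=3
i=3: a=12 ⇒ p=507, q=38
i=4: a=1 ⇒ p=547, q=41
i=5: a=2 ⇒ p=1601, q=120
(x₁, y₁) = (1601, 120);  1601² − 178·120² = 1 ✓
(1601+120√178)^2 = 5126401 + 384240√178
(1601+120√178)^3 = 16414734401 + 1230336360√178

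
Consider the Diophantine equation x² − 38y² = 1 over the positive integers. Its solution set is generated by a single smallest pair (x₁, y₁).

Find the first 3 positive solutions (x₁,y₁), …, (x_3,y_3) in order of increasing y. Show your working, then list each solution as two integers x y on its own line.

37 6
2737 444
202501 32850

√38 = [6; 6,12, …], period ℓ=2 (even) → k=1
k=0  a_k=6  p_k/q_k = 6/1
k=1  a_k=6  p_k/q_k = 37/6
→ (37, 6).  Check: 37²=1369, 38·6²=1368, difference 1.
(37+6√38)^2 = 2737 + 444√38
(37+6√38)^3 = 202501 + 32850√38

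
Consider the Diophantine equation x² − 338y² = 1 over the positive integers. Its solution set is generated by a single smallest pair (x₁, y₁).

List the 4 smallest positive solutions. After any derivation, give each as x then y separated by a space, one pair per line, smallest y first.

√338 = [18; 2,1,1,2,36, …], period ℓ=5 (odd) → k=9
i=0: a=18 ⇒ p=18, q=1
i=1: a=2 ⇒ p=37, q=2
…
i=3: a=1 ⇒ p=92, q=5
i=4: a=2 ⇒ p=239, q=13
…
i=8: a=1 ⇒ p=43958, q=2391
i=9: a=2 ⇒ p=114243, q=6214
fundamental: x₁=114243, y₁=6214  (since 13051463049 − 338·38613796 = 1)
(114243+6214√338)^2 = 26102926097 + 1419812004√338
(114243+6214√338)^3 = 5964153172084899 + 324407165539730√338
(114243+6214√338)^4 = 1362725501650887306817 + 74122495624090936776√338

114243 6214
26102926097 1419812004
5964153172084899 324407165539730
1362725501650887306817 74122495624090936776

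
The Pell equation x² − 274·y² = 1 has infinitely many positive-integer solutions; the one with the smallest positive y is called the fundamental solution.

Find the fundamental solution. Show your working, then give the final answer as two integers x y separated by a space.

√274 = [16; 1,1,4,4,1,1,32, …], period ℓ=7 (odd) → k=13
a_0=16:  p_0=16·1+0=16,  q_0=16·0+1=1
a_1=1:  p_1=1·16+1=17,  q_1=1·1+0=1
a_2=1:  p_2=1·17+16=33,  q_2=1·1+1=2
…
a_4=4:  p_4=4·149+33=629,  q_4=4·9+2=38
a_5=1:  p_5=1·629+149=778,  q_5=1·38+9=47
…
a_7=32:  p_7=32·1407+778=45802,  q_7=32·85+47=2767
a_8=1:  p_8=1·45802+1407=47209,  q_8=1·2767+85=2852
a_9=1:  p_9=1·47209+45802=93011,  q_9=1·2852+2767=5619
…
a_11=4:  p_11=4·419253+93011=1770023,  q_11=4·25328+5619=106931
a_12=1:  p_12=1·1770023+419253=2189276,  q_12=1·106931+25328=132259
a_13=1:  p_13=1·2189276+1770023=3959299,  q_13=1·132259+106931=239190
→ (3959299, 239190).  Check: 3959299²=15676048571401, 274·239190²=15676048571400, difference 1.

3959299 239190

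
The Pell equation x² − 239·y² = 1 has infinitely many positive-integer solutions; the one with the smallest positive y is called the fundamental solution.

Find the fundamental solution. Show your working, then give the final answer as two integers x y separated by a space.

6195120 400729

√239 = [15; 2,5,1,2,4,15,4,2,1,5,2,30, …], period ℓ=12 (even) → k=11
a_0=15:  p_0=15·1+0=15,  q_0=15·0+1=1
…
a_2=5:  p_2=5·31+15=170,  q_2=5·2+1=11
…
a_4=2:  p_4=2·201+170=572,  q_4=2·13+11=37
a_5=4:  p_5=4·572+201=2489,  q_5=4·37+13=161
a_6=15:  p_6=15·2489+572=37907,  q_6=15·161+37=2452
…
a_8=2:  p_8=2·154117+37907=346141,  q_8=2·9969+2452=22390
…
a_10=5:  p_10=5·500258+346141=2847431,  q_10=5·32359+22390=184185
a_11=2:  p_11=2·2847431+500258=6195120,  q_11=2·184185+32359=400729
→ (6195120, 400729).  Check: 6195120²=38379511814400, 239·400729²=38379511814399, difference 1.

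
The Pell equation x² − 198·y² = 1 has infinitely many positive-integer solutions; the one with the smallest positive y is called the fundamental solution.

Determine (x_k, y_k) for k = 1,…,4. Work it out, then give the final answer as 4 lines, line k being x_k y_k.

197 14
77617 5516
30580901 2173290
12048797377 856270744

[14; 14,28] for √198; ℓ=2 ⇒ convergent index 1
a_0=14:  p_0=14·1+0=14,  q_0=14·0+1=1
a_1=14:  p_1=14·14+1=197,  q_1=14·1+0=14
→ (197, 14).  Check: 197²=38809, 198·14²=38808, difference 1.
k=2:  x_2 = 197·197+198·14·14 = 77617,  y_2 = 197·14+14·197 = 5516
k=3:  x_3 = 197·77617+198·14·5516 = 30580901,  y_3 = 197·5516+14·77617 = 2173290
k=4:  x_4 = 197·30580901+198·14·2173290 = 12048797377,  y_4 = 197·2173290+14·30580901 = 856270744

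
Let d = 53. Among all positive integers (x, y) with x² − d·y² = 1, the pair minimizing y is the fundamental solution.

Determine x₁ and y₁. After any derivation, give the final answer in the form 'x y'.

[7; 3,1,1,3,14] for √53; ℓ=5 ⇒ convergent index 9
a_0=7:  p_0=7·1+0=7,  q_0=7·0+1=1
…
a_2=1:  p_2=1·22+7=29,  q_2=1·3+1=4
a_3=1:  p_3=1·29+22=51,  q_3=1·4+3=7
a_4=3:  p_4=3·51+29=182,  q_4=3·7+4=25
…
a_7=1:  p_7=1·7979+2599=10578,  q_7=1·1096+357=1453
a_8=1:  p_8=1·10578+7979=18557,  q_8=1·1453+1096=2549
a_9=3:  p_9=3·18557+10578=66249,  q_9=3·2549+1453=9100
fundamental: x₁=66249, y₁=9100  (since 4388930001 − 53·82810000 = 1)

66249 9100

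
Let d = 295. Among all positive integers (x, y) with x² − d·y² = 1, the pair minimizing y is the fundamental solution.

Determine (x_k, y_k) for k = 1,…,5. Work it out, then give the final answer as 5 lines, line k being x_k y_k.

d=295: √d = [17; 5,1,2,3,2,6,2,3,2,1,5,34] (ℓ=12, even), read p_11/q_11
k=0  a_k=17  p_k/q_k = 17/1
k=1  a_k=5  p_k/q_k = 86/5
k=2  a_k=1  p_k/q_k = 103/6
…
k=4  a_k=3  p_k/q_k = 979/57
…
k=7  a_k=2  p_k/q_k = 31208/1817
k=8  a_k=3  p_k/q_k = 108103/6294
k=9  a_k=2  p_k/q_k = 247414/14405
k=10  a_k=1  p_k/q_k = 355517/20699
k=11  a_k=5  p_k/q_k = 2024999/117900
(x₁, y₁) = (2024999, 117900);  2024999² − 295·117900² = 1 ✓
n=2: (2024999,117900)∘(2024999,117900) = (2024999·2024999+295·117900·117900, 2024999·117900+117900·2024999) = (8201241900001,477494764200)
n=3: (8201241900001,477494764200)∘(2024999,117900) = (2024999·8201241900001+295·117900·477494764200, 2024999·477494764200+117900·8201241900001) = (33215013292518224999,1933852840020353700)
n=4: (33215013292518224999,1933852840020353700)∘(2024999,117900) = (2024999·33215013292518224999+295·117900·1933852840020353700, 2024999·1933852840020353700+117900·33215013292518224999) = (134520737404664024967600001,7832100134376274949528400)
n=5: (134520737404664024967600001,7832100134376274949528400)∘(2024999,117900) = (2024999·134520737404664024967600001+295·117900·7832100134376274949528400, 2024999·7832100134376274949528400+117900·134520737404664024967600001) = (544808717447381276777437550624999,31719989880021710940200100589500)

2024999 117900
8201241900001 477494764200
33215013292518224999 1933852840020353700
134520737404664024967600001 7832100134376274949528400
544808717447381276777437550624999 31719989880021710940200100589500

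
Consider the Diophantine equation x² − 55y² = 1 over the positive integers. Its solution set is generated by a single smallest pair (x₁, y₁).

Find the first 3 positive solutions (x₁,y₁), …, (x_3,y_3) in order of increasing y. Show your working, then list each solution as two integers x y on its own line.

89 12
15841 2136
2819609 380196

d=55: √d = [7; 2,2,2,14] (ℓ=4, even), read p_3/q_3
step 0: (7, 1)  from 7·(1,0) + (0,1)
step 1: (15, 2)  from 2·(7,1) + (1,0)
step 2: (37, 5)  from 2·(15,2) + (7,1)
step 3: (89, 12)  from 2·(37,5) + (15,2)
(x₁, y₁) = (89, 12);  89² − 55·12² = 1 ✓
(89+12√55)^2 = 15841 + 2136√55
(89+12√55)^3 = 2819609 + 380196√55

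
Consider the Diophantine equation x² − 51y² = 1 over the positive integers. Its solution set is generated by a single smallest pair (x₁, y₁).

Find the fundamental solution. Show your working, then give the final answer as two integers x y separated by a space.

[7; 7,14] for √51; ℓ=2 ⇒ convergent index 1
k=0  a_k=7  p_k/q_k = 7/1
k=1  a_k=7  p_k/q_k = 50/7
→ (50, 7).  Check: 50²=2500, 51·7²=2499, difference 1.

50 7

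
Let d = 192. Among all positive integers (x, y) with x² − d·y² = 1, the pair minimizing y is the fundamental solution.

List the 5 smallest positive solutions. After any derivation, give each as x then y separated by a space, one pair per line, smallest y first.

97 7
18817 1358
3650401 263445
708158977 51106972
137379191137 9914489123

√192 → a₀=13, period (1,5,1,26); ℓ=4 even so k=3
i=0: a=13 ⇒ p=13, q=1
i=1: a=1 ⇒ p=14, q=1
i=2: a=5 ⇒ p=83, q=6
i=3: a=1 ⇒ p=97, q=7
(x₁, y₁) = (97, 7);  97² − 192·7² = 1 ✓
(97+7√192)^2 = 18817 + 1358√192
(97+7√192)^3 = 3650401 + 263445√192
(97+7√192)^4 = 708158977 + 51106972√192
(97+7√192)^5 = 137379191137 + 9914489123√192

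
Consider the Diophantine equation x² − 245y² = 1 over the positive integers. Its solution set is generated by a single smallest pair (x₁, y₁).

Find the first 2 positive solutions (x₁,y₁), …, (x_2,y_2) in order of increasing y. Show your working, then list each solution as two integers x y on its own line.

d=245: √d = [15; 1,1,1,7,6,7,1,1,1,30] (ℓ=10, even), read p_9/q_9
i=0: a=15 ⇒ p=15, q=1
…
i=5: a=6 ⇒ p=2207, q=141
…
i=8: a=1 ⇒ p=33825, q=2161
i=9: a=1 ⇒ p=51841, q=3312
(x₁, y₁) = (51841, 3312);  51841² − 245·3312² = 1 ✓
(x_2, y_2) = (51841·51841 + 245·3312·3312, 51841·3312 + 3312·51841) = (5374978561, 343394784)

51841 3312
5374978561 343394784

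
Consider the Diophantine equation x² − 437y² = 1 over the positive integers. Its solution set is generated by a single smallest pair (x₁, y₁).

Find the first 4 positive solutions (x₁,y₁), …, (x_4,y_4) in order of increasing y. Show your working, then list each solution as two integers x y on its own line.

√437 → a₀=20, period (1,9,2,9,1,40); ℓ=6 even so k=5
k=0  a_k=20  p_k/q_k = 20/1
k=1  a_k=1  p_k/q_k = 21/1
…
k=3  a_k=2  p_k/q_k = 439/21
k=4  a_k=9  p_k/q_k = 4160/199
k=5  a_k=1  p_k/q_k = 4599/220
fundamental: x₁=4599, y₁=220  (since 21150801 − 437·48400 = 1)
n=2: (4599,220)∘(4599,220) = (4599·4599+437·220·220, 4599·220+220·4599) = (42301601,2023560)
n=3: (42301601,2023560)∘(4599,220) = (4599·42301601+437·220·2023560, 4599·2023560+220·42301601) = (389090121399,18612704660)
n=4: (389090121399,18612704660)∘(4599,220) = (4599·389090121399+437·220·18612704660, 4599·18612704660+220·389090121399) = (3578850894326401,171199655439120)

4599 220
42301601 2023560
389090121399 18612704660
3578850894326401 171199655439120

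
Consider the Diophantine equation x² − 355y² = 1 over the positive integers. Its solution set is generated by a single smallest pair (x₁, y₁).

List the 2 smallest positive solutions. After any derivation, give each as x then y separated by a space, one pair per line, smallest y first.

√355 → a₀=18, period (1,5,3,3,1,6,1,3,3,5,1,36); ℓ=12 even so k=11
step 0: (18, 1)  from 18·(1,0) + (0,1)
…
step 2: (113, 6)  from 5·(19,1) + (18,1)
step 3: (358, 19)  from 3·(113,6) + (19,1)
step 4: (1187, 63)  from 3·(358,19) + (113,6)
step 5: (1545, 82)  from 1·(1187,63) + (358,19)
step 6: (10457, 555)  from 6·(1545,82) + (1187,63)
…
step 8: (46463, 2466)  from 3·(12002,637) + (10457,555)
step 9: (151391, 8035)  from 3·(46463,2466) + (12002,637)
step 10: (803418, 42641)  from 5·(151391,8035) + (46463,2466)
step 11: (954809, 50676)  from 1·(803418,42641) + (151391,8035)
→ (954809, 50676).  Check: 954809²=911660226481, 355·50676²=911660226480, difference 1.
n=2: (954809,50676)∘(954809,50676) = (954809·954809+355·50676·50676, 954809·50676+50676·954809) = (1823320452961,96771801768)

954809 50676
1823320452961 96771801768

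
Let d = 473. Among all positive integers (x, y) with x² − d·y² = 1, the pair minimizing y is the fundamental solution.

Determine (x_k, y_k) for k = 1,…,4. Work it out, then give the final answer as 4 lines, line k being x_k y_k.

87 4
15137 696
2633751 121100
458257537 21070704

√473 → a₀=21, period (1,2,1,42); ℓ=4 even so k=3
i=0: a=21 ⇒ p=21, q=1
…
i=2: a=2 ⇒ p=65, q=3
i=3: a=1 ⇒ p=87, q=4
(x₁, y₁) = (87, 4);  87² − 473·4² = 1 ✓
n=2: (87,4)∘(87,4) = (87·87+473·4·4, 87·4+4·87) = (15137,696)
n=3: (15137,696)∘(87,4) = (87·15137+473·4·696, 87·696+4·15137) = (2633751,121100)
n=4: (2633751,121100)∘(87,4) = (87·2633751+473·4·121100, 87·121100+4·2633751) = (458257537,21070704)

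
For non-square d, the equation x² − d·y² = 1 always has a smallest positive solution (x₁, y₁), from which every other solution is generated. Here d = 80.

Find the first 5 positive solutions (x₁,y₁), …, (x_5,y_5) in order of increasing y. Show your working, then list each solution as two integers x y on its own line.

√80 = [8; 1,16, …], period ℓ=2 (even) → k=1
step 0: (8, 1)  from 8·(1,0) + (0,1)
step 1: (9, 1)  from 1·(8,1) + (1,0)
(x₁, y₁) = (9, 1);  9² − 80·1² = 1 ✓
(9+1√80)^2 = 161 + 18√80
(9+1√80)^3 = 2889 + 323√80
(9+1√80)^4 = 51841 + 5796√80
(9+1√80)^5 = 930249 + 104005√80

9 1
161 18
2889 323
51841 5796
930249 104005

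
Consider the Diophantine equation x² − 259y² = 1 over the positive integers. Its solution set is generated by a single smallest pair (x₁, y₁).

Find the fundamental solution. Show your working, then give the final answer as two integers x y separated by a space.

√259 = [16; 10,1,2,3,4,3,2,1,10,32, …], period ℓ=10 (even) → k=9
a_0=16:  p_0=16·1+0=16,  q_0=16·0+1=1
…
a_2=1:  p_2=1·161+16=177,  q_2=1·10+1=11
a_3=2:  p_3=2·177+161=515,  q_3=2·11+10=32
…
a_5=4:  p_5=4·1722+515=7403,  q_5=4·107+32=460
…
a_8=1:  p_8=1·55265+23931=79196,  q_8=1·3434+1487=4921
a_9=10:  p_9=10·79196+55265=847225,  q_9=10·4921+3434=52644
→ (847225, 52644).  Check: 847225²=717790200625, 259·52644²=717790200624, difference 1.

847225 52644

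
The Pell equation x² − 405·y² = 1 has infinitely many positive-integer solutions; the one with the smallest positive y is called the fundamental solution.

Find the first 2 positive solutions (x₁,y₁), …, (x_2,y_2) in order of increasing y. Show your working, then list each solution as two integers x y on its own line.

161 8
51841 2576

[20; 8,40] for √405; ℓ=2 ⇒ convergent index 1
i=0: a=20 ⇒ p=20, q=1
i=1: a=8 ⇒ p=161, q=8
fundamental: x₁=161, y₁=8  (since 25921 − 405·64 = 1)
(161+8√405)^2 = 51841 + 2576√405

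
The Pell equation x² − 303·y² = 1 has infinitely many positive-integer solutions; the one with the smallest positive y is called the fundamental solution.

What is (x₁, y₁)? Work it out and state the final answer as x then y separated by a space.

[17; 2,2,5,2,2,34] for √303; ℓ=6 ⇒ convergent index 5
step 0: (17, 1)  from 17·(1,0) + (0,1)
…
step 2: (87, 5)  from 2·(35,2) + (17,1)
…
step 4: (1027, 59)  from 2·(470,27) + (87,5)
step 5: (2524, 145)  from 2·(1027,59) + (470,27)
fundamental: x₁=2524, y₁=145  (since 6370576 − 303·21025 = 1)

2524 145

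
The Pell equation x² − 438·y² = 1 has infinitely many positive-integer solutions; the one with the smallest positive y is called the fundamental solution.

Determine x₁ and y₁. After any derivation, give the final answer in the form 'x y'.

293 14

√438 = [20; 1,12,1,40, …], period ℓ=4 (even) → k=3
a_0=20:  p_0=20·1+0=20,  q_0=20·0+1=1
…
a_2=12:  p_2=12·21+20=272,  q_2=12·1+1=13
a_3=1:  p_3=1·272+21=293,  q_3=1·13+1=14
fundamental: x₁=293, y₁=14  (since 85849 − 438·196 = 1)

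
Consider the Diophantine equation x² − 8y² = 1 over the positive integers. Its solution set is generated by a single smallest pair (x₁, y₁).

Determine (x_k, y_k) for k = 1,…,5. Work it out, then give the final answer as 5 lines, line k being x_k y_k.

√8 = [2; 1,4, …], period ℓ=2 (even) → k=1
k=0  a_k=2  p_k/q_k = 2/1
k=1  a_k=1  p_k/q_k = 3/1
→ (3, 1).  Check: 3²=9, 8·1²=8, difference 1.
(3+1√8)^2 = 17 + 6√8
(3+1√8)^3 = 99 + 35√8
(3+1√8)^4 = 577 + 204√8
(3+1√8)^5 = 3363 + 1189√8

3 1
17 6
99 35
577 204
3363 1189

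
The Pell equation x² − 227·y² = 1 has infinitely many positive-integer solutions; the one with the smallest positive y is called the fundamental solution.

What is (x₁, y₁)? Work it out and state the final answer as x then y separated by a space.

226 15

√227 = [15; 15,30, …], period ℓ=2 (even) → k=1
a_0=15:  p_0=15·1+0=15,  q_0=15·0+1=1
a_1=15:  p_1=15·15+1=226,  q_1=15·1+0=15
→ (226, 15).  Check: 226²=51076, 227·15²=51075, difference 1.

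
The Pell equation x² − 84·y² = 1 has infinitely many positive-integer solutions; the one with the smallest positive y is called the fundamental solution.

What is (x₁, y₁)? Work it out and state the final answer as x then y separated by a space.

55 6

√84 → a₀=9, period (6,18); ℓ=2 even so k=1
step 0: (9, 1)  from 9·(1,0) + (0,1)
step 1: (55, 6)  from 6·(9,1) + (1,0)
(x₁, y₁) = (55, 6);  55² − 84·6² = 1 ✓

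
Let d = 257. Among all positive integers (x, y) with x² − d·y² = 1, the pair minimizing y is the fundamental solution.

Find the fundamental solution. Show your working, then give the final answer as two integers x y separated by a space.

√257 = [16; 32, …], period ℓ=1 (odd) → k=1
step 0: (16, 1)  from 16·(1,0) + (0,1)
step 1: (513, 32)  from 32·(16,1) + (1,0)
→ (513, 32).  Check: 513²=263169, 257·32²=263168, difference 1.

513 32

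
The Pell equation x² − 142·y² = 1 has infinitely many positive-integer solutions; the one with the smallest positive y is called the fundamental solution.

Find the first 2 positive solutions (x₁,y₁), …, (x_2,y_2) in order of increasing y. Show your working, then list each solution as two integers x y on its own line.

√142 = [11; 1,10,1,22, …], period ℓ=4 (even) → k=3
step 0: (11, 1)  from 11·(1,0) + (0,1)
step 1: (12, 1)  from 1·(11,1) + (1,0)
step 2: (131, 11)  from 10·(12,1) + (11,1)
step 3: (143, 12)  from 1·(131,11) + (12,1)
fundamental: x₁=143, y₁=12  (since 20449 − 142·144 = 1)
n=2: (143,12)∘(143,12) = (143·143+142·12·12, 143·12+12·143) = (40897,3432)

143 12
40897 3432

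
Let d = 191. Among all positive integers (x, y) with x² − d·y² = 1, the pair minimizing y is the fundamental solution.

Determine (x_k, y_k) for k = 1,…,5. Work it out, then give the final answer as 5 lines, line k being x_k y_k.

√191 → a₀=13, period (1,4,1,1,3,…,4,1,26); ℓ=16 even so k=15
step 0: (13, 1)  from 13·(1,0) + (0,1)
…
step 3: (83, 6)  from 1·(69,5) + (14,1)
step 4: (152, 11)  from 1·(83,6) + (69,5)
step 5: (539, 39)  from 3·(152,11) + (83,6)
step 6: (1230, 89)  from 2·(539,39) + (152,11)
step 7: (2999, 217)  from 2·(1230,89) + (539,39)
…
step 10: (207083, 14984)  from 2·(83433,6037) + (40217,2910)
step 11: (704682, 50989)  from 3·(207083,14984) + (83433,6037)
…
step 13: (1616447, 116962)  from 1·(911765,65973) + (704682,50989)
step 14: (7377553, 533821)  from 4·(1616447,116962) + (911765,65973)
step 15: (8994000, 650783)  from 1·(7377553,533821) + (1616447,116962)
→ (8994000, 650783).  Check: 8994000²=80892036000000, 191·650783²=80892035999999, difference 1.
k=2:  x_2 = 8994000·8994000+191·650783·650783 = 161784071999999,  y_2 = 8994000·650783+650783·8994000 = 11706284604000
k=3:  x_3 = 8994000·161784071999999+191·650783·11706284604000 = 2910171887135973018000,  y_3 = 8994000·11706284604000+650783·161784071999999 = 210572647456751349217
k=4:  x_4 = 8994000·2910171887135973018000+191·650783·210572647456751349217 = 52348171905801720863712000001,  y_4 = 8994000·210572647456751349217+650783·2910171887135973018000 = 3787780782452031563430792000
k=5:  x_5 = 8994000·52348171905801720863712000001+191·650783·3787780782452031563430792000 = 941638916241558444724564320044970000,  y_5 = 8994000·3787780782452031563430792000+650783·52348171905801720863712000001 = 68134600714746933190345629744650783

8994000 650783
161784071999999 11706284604000
2910171887135973018000 210572647456751349217
52348171905801720863712000001 3787780782452031563430792000
941638916241558444724564320044970000 68134600714746933190345629744650783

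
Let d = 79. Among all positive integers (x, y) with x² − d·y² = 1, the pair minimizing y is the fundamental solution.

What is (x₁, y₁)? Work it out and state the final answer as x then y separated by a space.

d=79: √d = [8; 1,7,1,16] (ℓ=4, even), read p_3/q_3
i=0: a=8 ⇒ p=8, q=1
i=1: a=1 ⇒ p=9, q=1
i=2: a=7 ⇒ p=71, q=8
i=3: a=1 ⇒ p=80, q=9
(x₁, y₁) = (80, 9);  80² − 79·9² = 1 ✓

80 9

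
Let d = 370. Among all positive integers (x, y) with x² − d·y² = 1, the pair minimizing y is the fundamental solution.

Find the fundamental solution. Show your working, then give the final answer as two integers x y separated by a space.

[19; 4,4,38] for √370; ℓ=3 ⇒ convergent index 5
k=0  a_k=19  p_k/q_k = 19/1
k=1  a_k=4  p_k/q_k = 77/4
k=2  a_k=4  p_k/q_k = 327/17
k=3  a_k=38  p_k/q_k = 12503/650
k=4  a_k=4  p_k/q_k = 50339/2617
k=5  a_k=4  p_k/q_k = 213859/11118
fundamental: x₁=213859, y₁=11118  (since 45735671881 − 370·123609924 = 1)

213859 11118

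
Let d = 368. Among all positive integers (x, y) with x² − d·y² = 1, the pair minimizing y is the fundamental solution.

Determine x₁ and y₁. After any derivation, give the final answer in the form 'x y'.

1151 60

[19; 5,2,5,38] for √368; ℓ=4 ⇒ convergent index 3
step 0: (19, 1)  from 19·(1,0) + (0,1)
step 1: (96, 5)  from 5·(19,1) + (1,0)
step 2: (211, 11)  from 2·(96,5) + (19,1)
step 3: (1151, 60)  from 5·(211,11) + (96,5)
fundamental: x₁=1151, y₁=60  (since 1324801 − 368·3600 = 1)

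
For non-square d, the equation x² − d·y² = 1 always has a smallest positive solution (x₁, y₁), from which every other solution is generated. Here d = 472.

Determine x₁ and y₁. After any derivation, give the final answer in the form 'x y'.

306917 14127

√472 = [21; 1,2,1,1,1,…,2,1,42, …], period ℓ=14 (even) → k=13
a_0=21:  p_0=21·1+0=21,  q_0=21·0+1=1
a_1=1:  p_1=1·21+1=22,  q_1=1·1+0=1
a_2=2:  p_2=2·22+21=65,  q_2=2·1+1=3
…
a_4=1:  p_4=1·87+65=152,  q_4=1·4+3=7
a_5=1:  p_5=1·152+87=239,  q_5=1·7+4=11
a_6=4:  p_6=4·239+152=1108,  q_6=4·11+7=51
…
a_8=4:  p_8=4·5779+1108=24224,  q_8=4·266+51=1115
a_9=1:  p_9=1·24224+5779=30003,  q_9=1·1115+266=1381
a_10=1:  p_10=1·30003+24224=54227,  q_10=1·1381+1115=2496
a_11=1:  p_11=1·54227+30003=84230,  q_11=1·2496+1381=3877
a_12=2:  p_12=2·84230+54227=222687,  q_12=2·3877+2496=10250
a_13=1:  p_13=1·222687+84230=306917,  q_13=1·10250+3877=14127
→ (306917, 14127).  Check: 306917²=94198044889, 472·14127²=94198044888, difference 1.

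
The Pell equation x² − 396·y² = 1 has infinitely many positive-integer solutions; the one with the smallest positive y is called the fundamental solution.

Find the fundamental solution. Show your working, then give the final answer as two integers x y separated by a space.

[19; 1,8,1,38] for √396; ℓ=4 ⇒ convergent index 3
step 0: (19, 1)  from 19·(1,0) + (0,1)
…
step 2: (179, 9)  from 8·(20,1) + (19,1)
step 3: (199, 10)  from 1·(179,9) + (20,1)
→ (199, 10).  Check: 199²=39601, 396·10²=39600, difference 1.

199 10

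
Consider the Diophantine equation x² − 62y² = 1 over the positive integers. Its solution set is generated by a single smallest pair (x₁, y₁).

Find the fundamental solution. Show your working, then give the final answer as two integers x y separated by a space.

√62 = [7; 1,6,1,14, …], period ℓ=4 (even) → k=3
step 0: (7, 1)  from 7·(1,0) + (0,1)
step 1: (8, 1)  from 1·(7,1) + (1,0)
step 2: (55, 7)  from 6·(8,1) + (7,1)
step 3: (63, 8)  from 1·(55,7) + (8,1)
→ (63, 8).  Check: 63²=3969, 62·8²=3968, difference 1.

63 8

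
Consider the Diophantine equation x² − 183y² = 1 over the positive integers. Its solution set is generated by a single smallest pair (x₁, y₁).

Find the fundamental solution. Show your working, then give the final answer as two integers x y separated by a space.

487 36

√183 = [13; 1,1,8,1,1,26, …], period ℓ=6 (even) → k=5
step 0: (13, 1)  from 13·(1,0) + (0,1)
…
step 4: (257, 19)  from 1·(230,17) + (27,2)
step 5: (487, 36)  from 1·(257,19) + (230,17)
fundamental: x₁=487, y₁=36  (since 237169 − 183·1296 = 1)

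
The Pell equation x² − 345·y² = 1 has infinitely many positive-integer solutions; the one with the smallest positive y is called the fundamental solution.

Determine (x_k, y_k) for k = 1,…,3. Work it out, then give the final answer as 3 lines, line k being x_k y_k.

d=345: √d = [18; 1,1,2,1,6,1,2,1,1,36] (ℓ=10, even), read p_9/q_9
step 0: (18, 1)  from 18·(1,0) + (0,1)
step 1: (19, 1)  from 1·(18,1) + (1,0)
step 2: (37, 2)  from 1·(19,1) + (18,1)
step 3: (93, 5)  from 2·(37,2) + (19,1)
step 4: (130, 7)  from 1·(93,5) + (37,2)
step 5: (873, 47)  from 6·(130,7) + (93,5)
…
step 7: (2879, 155)  from 2·(1003,54) + (873,47)
step 8: (3882, 209)  from 1·(2879,155) + (1003,54)
step 9: (6761, 364)  from 1·(3882,209) + (2879,155)
fundamental: x₁=6761, y₁=364  (since 45711121 − 345·132496 = 1)
(x_2, y_2) = (6761·6761 + 345·364·364, 6761·364 + 364·6761) = (91422241, 4922008)
(x_3, y_3) = (6761·91422241 + 345·364·4922008, 6761·4922008 + 364·91422241) = (1236211536041, 66555391812)

6761 364
91422241 4922008
1236211536041 66555391812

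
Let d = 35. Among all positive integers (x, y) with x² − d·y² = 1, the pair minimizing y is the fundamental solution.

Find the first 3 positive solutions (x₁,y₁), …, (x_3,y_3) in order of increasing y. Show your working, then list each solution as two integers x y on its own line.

[5; 1,10] for √35; ℓ=2 ⇒ convergent index 1
step 0: (5, 1)  from 5·(1,0) + (0,1)
step 1: (6, 1)  from 1·(5,1) + (1,0)
→ (6, 1).  Check: 6²=36, 35·1²=35, difference 1.
n=2: (6,1)∘(6,1) = (6·6+35·1·1, 6·1+1·6) = (71,12)
n=3: (71,12)∘(6,1) = (6·71+35·1·12, 6·12+1·71) = (846,143)

6 1
71 12
846 143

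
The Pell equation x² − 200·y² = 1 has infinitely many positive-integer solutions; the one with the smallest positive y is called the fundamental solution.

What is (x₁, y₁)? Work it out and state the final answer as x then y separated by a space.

[14; 7,28] for √200; ℓ=2 ⇒ convergent index 1
step 0: (14, 1)  from 14·(1,0) + (0,1)
step 1: (99, 7)  from 7·(14,1) + (1,0)
fundamental: x₁=99, y₁=7  (since 9801 − 200·49 = 1)

99 7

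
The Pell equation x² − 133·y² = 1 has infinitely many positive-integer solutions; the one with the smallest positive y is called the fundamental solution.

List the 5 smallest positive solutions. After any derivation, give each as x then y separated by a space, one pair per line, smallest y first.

2588599 224460
13401689565601 1162073863080
69383200415647777399 6016286479789825380
359210566425477440164982401 31147506330593762303822160
1859704226076779569066850908714999 161256807479731348725343689282300

d=133: √d = [11; 1,1,7,5,1,…,1,1,22] (ℓ=16, even), read p_15/q_15
a_0=11:  p_0=11·1+0=11,  q_0=11·0+1=1
a_1=1:  p_1=1·11+1=12,  q_1=1·1+0=1
a_2=1:  p_2=1·12+11=23,  q_2=1·1+1=2
a_3=7:  p_3=7·23+12=173,  q_3=7·2+1=15
a_4=5:  p_4=5·173+23=888,  q_4=5·15+2=77
…
a_6=1:  p_6=1·1061+888=1949,  q_6=1·92+77=169
a_7=1:  p_7=1·1949+1061=3010,  q_7=1·169+92=261
a_8=2:  p_8=2·3010+1949=7969,  q_8=2·261+169=691
a_9=1:  p_9=1·7969+3010=10979,  q_9=1·691+261=952
…
a_12=5:  p_12=5·29927+18948=168583,  q_12=5·2595+1643=14618
a_13=7:  p_13=7·168583+29927=1210008,  q_13=7·14618+2595=104921
a_14=1:  p_14=1·1210008+168583=1378591,  q_14=1·104921+14618=119539
a_15=1:  p_15=1·1378591+1210008=2588599,  q_15=1·119539+104921=224460
fundamental: x₁=2588599, y₁=224460  (since 6700844782801 − 133·50382291600 = 1)
(2588599+224460√133)^2 = 13401689565601 + 1162073863080√133
(2588599+224460√133)^3 = 69383200415647777399 + 6016286479789825380√133
(2588599+224460√133)^4 = 359210566425477440164982401 + 31147506330593762303822160√133
(2588599+224460√133)^5 = 1859704226076779569066850908714999 + 161256807479731348725343689282300√133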